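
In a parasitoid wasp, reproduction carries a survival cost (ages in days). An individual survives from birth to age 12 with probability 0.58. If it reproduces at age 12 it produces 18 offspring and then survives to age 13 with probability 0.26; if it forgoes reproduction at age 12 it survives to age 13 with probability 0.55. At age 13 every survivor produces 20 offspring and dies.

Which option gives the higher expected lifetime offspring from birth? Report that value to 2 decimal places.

breed at age 12: R₀ = 0.58 × (18 + 0.26 × 20) = 0.58 × 23.2000 = 13.4560
delay to age 13: R₀ = 0.58 × (0.55 × 20) = 0.58 × 11.0000 = 6.3800
Higher: breed at age 12 (13.4560).

13.46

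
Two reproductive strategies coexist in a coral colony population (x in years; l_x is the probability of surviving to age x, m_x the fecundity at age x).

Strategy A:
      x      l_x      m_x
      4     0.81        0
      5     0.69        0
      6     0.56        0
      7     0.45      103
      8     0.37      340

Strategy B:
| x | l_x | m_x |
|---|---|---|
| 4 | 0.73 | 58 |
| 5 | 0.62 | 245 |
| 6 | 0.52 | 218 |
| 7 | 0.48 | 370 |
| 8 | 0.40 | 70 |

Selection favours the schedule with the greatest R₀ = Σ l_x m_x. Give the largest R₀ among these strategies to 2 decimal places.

Strategy A: R₀ = 0.81×0 + 0.69×0 + 0.56×0 + 0.45×103 + 0.37×340 = 172.1500
Strategy B: R₀ = 0.73×58 + 0.62×245 + 0.52×218 + 0.48×370 + 0.40×70 = 513.2000
Highest R₀: strategy B with 513.2000.

513.20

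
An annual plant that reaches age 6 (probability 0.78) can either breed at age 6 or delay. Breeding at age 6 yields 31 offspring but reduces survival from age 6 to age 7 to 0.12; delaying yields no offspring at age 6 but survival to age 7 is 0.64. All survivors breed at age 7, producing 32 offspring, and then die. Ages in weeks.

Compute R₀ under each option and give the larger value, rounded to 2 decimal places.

breed at age 6: R₀ = 0.78 × (31 + 0.12 × 32) = 0.78 × 34.8400 = 27.1752
delay to age 7: R₀ = 0.78 × (0.64 × 32) = 0.78 × 20.4800 = 15.9744
Higher: breed at age 6 (27.1752).

27.18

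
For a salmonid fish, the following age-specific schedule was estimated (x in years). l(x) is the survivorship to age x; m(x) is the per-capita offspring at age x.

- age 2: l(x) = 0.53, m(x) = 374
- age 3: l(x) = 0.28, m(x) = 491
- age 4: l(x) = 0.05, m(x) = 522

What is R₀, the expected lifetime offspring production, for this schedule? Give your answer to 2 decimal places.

R₀ = Σ l(x) m(x):
  age 2: 0.53 × 374 = 198.2200
  age 3: 0.28 × 491 = 137.4800
  age 4: 0.05 × 522 = 26.1000
R₀ = 198.2200 + 137.4800 + 26.1000 = 361.8000

361.80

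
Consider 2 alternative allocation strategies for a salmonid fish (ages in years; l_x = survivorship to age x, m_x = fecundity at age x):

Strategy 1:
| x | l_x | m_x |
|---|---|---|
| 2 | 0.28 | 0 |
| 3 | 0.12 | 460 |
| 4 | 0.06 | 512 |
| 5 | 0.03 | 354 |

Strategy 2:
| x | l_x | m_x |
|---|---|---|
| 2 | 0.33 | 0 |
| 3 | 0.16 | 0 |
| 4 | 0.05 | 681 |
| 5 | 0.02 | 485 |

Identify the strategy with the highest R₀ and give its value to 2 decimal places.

Strategy 1: R₀ = 0.28×0 + 0.12×460 + 0.06×512 + 0.03×354 = 96.5400
Strategy 2: R₀ = 0.33×0 + 0.16×0 + 0.05×681 + 0.02×485 = 43.7500
Highest R₀: strategy 1 with 96.5400.

96.54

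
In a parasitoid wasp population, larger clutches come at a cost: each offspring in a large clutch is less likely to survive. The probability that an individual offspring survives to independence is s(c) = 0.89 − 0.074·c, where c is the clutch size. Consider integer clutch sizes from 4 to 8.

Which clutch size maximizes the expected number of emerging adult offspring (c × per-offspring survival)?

Expected emerging adult offspring = c × s(c):
  c=4: 4 × 0.594 = 2.376
  c=5: 5 × 0.520 = 2.600
  c=6: 6 × 0.446 = 2.676
  c=7: 7 × 0.372 = 2.604
  c=8: 8 × 0.298 = 2.384
Maximum at c = 6 (2.676 emerging adult offspring).

6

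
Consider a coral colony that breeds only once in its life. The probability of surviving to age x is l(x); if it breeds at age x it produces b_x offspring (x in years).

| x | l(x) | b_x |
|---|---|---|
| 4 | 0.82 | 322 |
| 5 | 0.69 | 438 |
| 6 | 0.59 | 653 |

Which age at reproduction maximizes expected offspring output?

6

Expected offspring if breeding at age x = l(x) × b_x:
  age 4: 0.82 × 322 = 264.040
  age 5: 0.69 × 438 = 302.220
  age 6: 0.59 × 653 = 385.270
Maximum at age 6 (385.270).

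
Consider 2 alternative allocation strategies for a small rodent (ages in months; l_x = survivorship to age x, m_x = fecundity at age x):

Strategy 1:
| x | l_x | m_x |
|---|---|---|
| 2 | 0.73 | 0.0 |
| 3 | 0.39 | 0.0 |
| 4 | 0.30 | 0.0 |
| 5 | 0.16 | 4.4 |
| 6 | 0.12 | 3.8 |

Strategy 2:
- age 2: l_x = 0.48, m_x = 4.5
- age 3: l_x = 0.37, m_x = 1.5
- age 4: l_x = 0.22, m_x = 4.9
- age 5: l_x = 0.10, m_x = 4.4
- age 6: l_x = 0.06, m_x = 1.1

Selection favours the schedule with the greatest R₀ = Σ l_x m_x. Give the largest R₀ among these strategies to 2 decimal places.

4.30

Strategy 1: R₀ = 0.73×0.0 + 0.39×0.0 + 0.30×0.0 + 0.16×4.4 + 0.12×3.8 = 1.1600
Strategy 2: R₀ = 0.48×4.5 + 0.37×1.5 + 0.22×4.9 + 0.10×4.4 + 0.06×1.1 = 4.2990
Highest R₀: strategy 2 with 4.2990.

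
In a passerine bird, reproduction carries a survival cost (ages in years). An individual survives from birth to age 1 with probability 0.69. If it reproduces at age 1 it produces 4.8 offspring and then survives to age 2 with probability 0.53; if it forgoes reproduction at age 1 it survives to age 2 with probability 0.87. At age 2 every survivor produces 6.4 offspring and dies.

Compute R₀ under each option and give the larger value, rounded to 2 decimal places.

5.65

breed at age 1: R₀ = 0.69 × (4.8 + 0.53 × 6.4) = 0.69 × 8.1920 = 5.6525
delay to age 2: R₀ = 0.69 × (0.87 × 6.4) = 0.69 × 5.5680 = 3.8419
Higher: breed at age 1 (5.6525).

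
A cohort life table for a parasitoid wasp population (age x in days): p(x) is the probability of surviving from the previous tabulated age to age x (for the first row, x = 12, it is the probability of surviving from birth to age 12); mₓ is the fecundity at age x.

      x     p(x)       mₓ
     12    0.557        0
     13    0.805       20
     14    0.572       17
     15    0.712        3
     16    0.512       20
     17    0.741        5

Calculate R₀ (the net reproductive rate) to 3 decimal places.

16.092

Survivorship from birth: l_x = p_12·p_13·…·p_x.
  l_12 = 0.55700
  l_13 = 0.44839
  l_14 = 0.25648
  l_15 = 0.18261
  l_16 = 0.09350
  l_17 = 0.06928
R₀ = Σ l_x mₓ:
  age 12: 0.55700 × 0 = 0.0000
  age 13: 0.44839 × 20 = 8.9678
  age 14: 0.25648 × 17 = 4.3602
  age 15: 0.18261 × 3 = 0.5478
  age 16: 0.09350 × 20 = 1.8700
  age 17: 0.06928 × 5 = 0.3464
R₀ = 0.0000 + 8.9678 + 4.3602 + 0.5478 + 1.8700 + 0.3464 = 16.0922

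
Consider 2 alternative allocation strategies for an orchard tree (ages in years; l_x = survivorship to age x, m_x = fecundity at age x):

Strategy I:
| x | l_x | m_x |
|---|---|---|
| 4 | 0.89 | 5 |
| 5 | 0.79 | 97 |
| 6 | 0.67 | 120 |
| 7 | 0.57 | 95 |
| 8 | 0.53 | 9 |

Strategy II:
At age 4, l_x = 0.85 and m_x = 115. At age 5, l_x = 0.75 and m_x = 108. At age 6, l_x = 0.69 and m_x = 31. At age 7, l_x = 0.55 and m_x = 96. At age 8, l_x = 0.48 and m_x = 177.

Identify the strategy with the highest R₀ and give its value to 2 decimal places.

Strategy I: R₀ = 0.89×5 + 0.79×97 + 0.67×120 + 0.57×95 + 0.53×9 = 220.4000
Strategy II: R₀ = 0.85×115 + 0.75×108 + 0.69×31 + 0.55×96 + 0.48×177 = 337.9000
Highest R₀: strategy II with 337.9000.

337.90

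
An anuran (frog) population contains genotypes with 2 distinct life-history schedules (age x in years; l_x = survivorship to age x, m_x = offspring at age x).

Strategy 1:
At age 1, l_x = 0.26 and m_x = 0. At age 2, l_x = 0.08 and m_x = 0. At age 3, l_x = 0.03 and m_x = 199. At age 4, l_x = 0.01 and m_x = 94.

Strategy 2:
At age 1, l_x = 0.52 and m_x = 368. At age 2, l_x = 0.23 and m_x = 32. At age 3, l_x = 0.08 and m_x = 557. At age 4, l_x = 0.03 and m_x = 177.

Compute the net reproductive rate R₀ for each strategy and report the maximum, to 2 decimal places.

248.59

Strategy 1: R₀ = 0.26×0 + 0.08×0 + 0.03×199 + 0.01×94 = 6.9100
Strategy 2: R₀ = 0.52×368 + 0.23×32 + 0.08×557 + 0.03×177 = 248.5900
Highest R₀: strategy 2 with 248.5900.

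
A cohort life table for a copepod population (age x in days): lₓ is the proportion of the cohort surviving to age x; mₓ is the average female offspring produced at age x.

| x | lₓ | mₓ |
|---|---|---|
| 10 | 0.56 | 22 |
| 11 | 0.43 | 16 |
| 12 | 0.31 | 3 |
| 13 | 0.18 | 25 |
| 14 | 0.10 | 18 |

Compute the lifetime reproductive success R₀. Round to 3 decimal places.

26.430

R₀ = Σ lₓ mₓ:
  age 10: 0.56 × 22 = 12.3200
  age 11: 0.43 × 16 = 6.8800
  age 12: 0.31 × 3 = 0.9300
  age 13: 0.18 × 25 = 4.5000
  age 14: 0.10 × 18 = 1.8000
R₀ = 12.3200 + 6.8800 + 0.9300 + 4.5000 + 1.8000 = 26.4300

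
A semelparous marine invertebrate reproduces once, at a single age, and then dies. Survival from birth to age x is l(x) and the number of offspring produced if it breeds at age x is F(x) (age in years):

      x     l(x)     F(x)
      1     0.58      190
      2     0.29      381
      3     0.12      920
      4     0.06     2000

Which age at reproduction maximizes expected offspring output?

4

Expected offspring if breeding at age x = l(x) × F(x):
  age 1: 0.58 × 190 = 110.200
  age 2: 0.29 × 381 = 110.490
  age 3: 0.12 × 920 = 110.400
  age 4: 0.06 × 2000 = 120.000
Maximum at age 4 (120.000).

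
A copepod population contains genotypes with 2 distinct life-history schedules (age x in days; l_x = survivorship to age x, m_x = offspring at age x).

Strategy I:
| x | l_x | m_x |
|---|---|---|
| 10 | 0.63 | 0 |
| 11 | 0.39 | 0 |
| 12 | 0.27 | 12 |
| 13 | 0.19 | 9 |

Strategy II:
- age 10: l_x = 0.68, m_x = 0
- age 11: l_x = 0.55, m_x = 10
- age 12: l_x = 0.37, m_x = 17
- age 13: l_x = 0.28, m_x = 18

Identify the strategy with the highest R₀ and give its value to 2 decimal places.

16.83

Strategy I: R₀ = 0.63×0 + 0.39×0 + 0.27×12 + 0.19×9 = 4.9500
Strategy II: R₀ = 0.68×0 + 0.55×10 + 0.37×17 + 0.28×18 = 16.8300
Highest R₀: strategy II with 16.8300.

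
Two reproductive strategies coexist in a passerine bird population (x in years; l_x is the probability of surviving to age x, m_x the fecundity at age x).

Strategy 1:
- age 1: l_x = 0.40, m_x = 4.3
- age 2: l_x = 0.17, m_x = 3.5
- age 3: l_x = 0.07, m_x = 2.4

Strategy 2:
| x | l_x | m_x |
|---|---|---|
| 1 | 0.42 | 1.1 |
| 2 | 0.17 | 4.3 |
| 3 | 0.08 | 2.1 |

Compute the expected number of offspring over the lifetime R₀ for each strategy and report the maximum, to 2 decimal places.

2.48

Strategy 1: R₀ = 0.40×4.3 + 0.17×3.5 + 0.07×2.4 = 2.4830
Strategy 2: R₀ = 0.42×1.1 + 0.17×4.3 + 0.08×2.1 = 1.3610
Highest R₀: strategy 1 with 2.4830.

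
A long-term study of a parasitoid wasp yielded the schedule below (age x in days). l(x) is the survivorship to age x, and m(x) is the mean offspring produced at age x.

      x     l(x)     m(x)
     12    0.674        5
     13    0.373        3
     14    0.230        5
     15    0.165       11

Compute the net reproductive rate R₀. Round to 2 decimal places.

R₀ = Σ l(x) m(x):
  age 12: 0.674 × 5 = 3.3700
  age 13: 0.373 × 3 = 1.1190
  age 14: 0.230 × 5 = 1.1500
  age 15: 0.165 × 11 = 1.8150
R₀ = 3.3700 + 1.1190 + 1.1500 + 1.8150 = 7.4540

7.45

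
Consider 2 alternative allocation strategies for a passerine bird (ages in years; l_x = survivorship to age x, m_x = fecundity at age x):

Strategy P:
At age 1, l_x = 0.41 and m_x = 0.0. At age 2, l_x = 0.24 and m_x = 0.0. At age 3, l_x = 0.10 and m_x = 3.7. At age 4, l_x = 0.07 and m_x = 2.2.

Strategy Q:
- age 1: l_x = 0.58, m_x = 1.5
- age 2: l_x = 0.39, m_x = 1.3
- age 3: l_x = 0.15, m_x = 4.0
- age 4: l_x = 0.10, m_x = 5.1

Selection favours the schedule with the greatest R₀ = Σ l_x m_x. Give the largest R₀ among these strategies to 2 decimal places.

2.49

Strategy P: R₀ = 0.41×0.0 + 0.24×0.0 + 0.10×3.7 + 0.07×2.2 = 0.5240
Strategy Q: R₀ = 0.58×1.5 + 0.39×1.3 + 0.15×4.0 + 0.10×5.1 = 2.4870
Highest R₀: strategy Q with 2.4870.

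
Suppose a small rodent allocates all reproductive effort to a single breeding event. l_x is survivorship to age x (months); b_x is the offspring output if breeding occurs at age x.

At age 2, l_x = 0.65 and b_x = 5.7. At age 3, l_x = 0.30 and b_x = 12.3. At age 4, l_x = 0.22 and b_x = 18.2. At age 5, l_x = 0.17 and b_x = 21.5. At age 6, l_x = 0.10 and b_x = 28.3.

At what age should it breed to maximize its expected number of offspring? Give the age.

Expected offspring if breeding at age x = l_x × b_x:
  age 2: 0.65 × 5.7 = 3.705
  age 3: 0.30 × 12.3 = 3.690
  age 4: 0.22 × 18.2 = 4.004
  age 5: 0.17 × 21.5 = 3.655
  age 6: 0.10 × 28.3 = 2.830
Maximum at age 4 (4.004).

4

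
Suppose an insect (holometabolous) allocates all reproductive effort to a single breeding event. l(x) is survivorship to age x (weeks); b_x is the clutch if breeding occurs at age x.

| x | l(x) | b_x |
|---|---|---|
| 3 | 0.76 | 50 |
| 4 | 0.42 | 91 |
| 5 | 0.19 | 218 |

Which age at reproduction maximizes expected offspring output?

5

Expected offspring if breeding at age x = l(x) × b_x:
  age 3: 0.76 × 50 = 38.000
  age 4: 0.42 × 91 = 38.220
  age 5: 0.19 × 218 = 41.420
Maximum at age 5 (41.420).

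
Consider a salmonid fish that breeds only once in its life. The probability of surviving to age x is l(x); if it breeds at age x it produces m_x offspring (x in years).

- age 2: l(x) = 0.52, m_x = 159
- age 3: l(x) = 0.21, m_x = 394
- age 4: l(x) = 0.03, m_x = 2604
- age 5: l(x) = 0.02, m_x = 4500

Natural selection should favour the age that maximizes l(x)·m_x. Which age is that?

Expected offspring if breeding at age x = l(x) × m_x:
  age 2: 0.52 × 159 = 82.680
  age 3: 0.21 × 394 = 82.740
  age 4: 0.03 × 2604 = 78.120
  age 5: 0.02 × 4500 = 90.000
Maximum at age 5 (90.000).

5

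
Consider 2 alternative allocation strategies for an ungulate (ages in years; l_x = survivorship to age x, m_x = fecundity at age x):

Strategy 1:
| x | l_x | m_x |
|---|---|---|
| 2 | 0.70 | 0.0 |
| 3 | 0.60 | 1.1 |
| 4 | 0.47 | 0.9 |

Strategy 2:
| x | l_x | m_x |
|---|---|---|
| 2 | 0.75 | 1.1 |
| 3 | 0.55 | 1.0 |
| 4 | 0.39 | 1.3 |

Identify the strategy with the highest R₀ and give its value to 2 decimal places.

Strategy 1: R₀ = 0.70×0.0 + 0.60×1.1 + 0.47×0.9 = 1.0830
Strategy 2: R₀ = 0.75×1.1 + 0.55×1.0 + 0.39×1.3 = 1.8820
Highest R₀: strategy 2 with 1.8820.

1.88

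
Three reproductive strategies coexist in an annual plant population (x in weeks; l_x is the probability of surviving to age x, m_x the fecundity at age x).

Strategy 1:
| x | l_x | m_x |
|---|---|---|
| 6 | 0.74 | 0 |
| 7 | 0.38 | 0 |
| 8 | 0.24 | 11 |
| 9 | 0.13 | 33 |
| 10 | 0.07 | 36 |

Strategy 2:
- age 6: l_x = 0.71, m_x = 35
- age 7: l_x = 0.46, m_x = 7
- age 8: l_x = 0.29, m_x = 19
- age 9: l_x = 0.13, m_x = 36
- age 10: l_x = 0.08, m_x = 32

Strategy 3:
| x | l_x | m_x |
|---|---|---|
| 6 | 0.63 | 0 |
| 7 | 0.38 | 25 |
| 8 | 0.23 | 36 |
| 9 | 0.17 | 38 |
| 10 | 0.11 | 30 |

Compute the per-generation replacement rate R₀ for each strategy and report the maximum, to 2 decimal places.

Strategy 1: R₀ = 0.74×0 + 0.38×0 + 0.24×11 + 0.13×33 + 0.07×36 = 9.4500
Strategy 2: R₀ = 0.71×35 + 0.46×7 + 0.29×19 + 0.13×36 + 0.08×32 = 40.8200
Strategy 3: R₀ = 0.63×0 + 0.38×25 + 0.23×36 + 0.17×38 + 0.11×30 = 27.5400
Highest R₀: strategy 2 with 40.8200.

40.82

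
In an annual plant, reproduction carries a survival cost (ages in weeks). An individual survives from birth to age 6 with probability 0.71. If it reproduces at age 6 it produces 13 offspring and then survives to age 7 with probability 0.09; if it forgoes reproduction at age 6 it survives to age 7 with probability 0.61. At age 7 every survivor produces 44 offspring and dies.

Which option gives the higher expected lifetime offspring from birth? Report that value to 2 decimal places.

breed at age 6: R₀ = 0.71 × (13 + 0.09 × 44) = 0.71 × 16.9600 = 12.0416
delay to age 7: R₀ = 0.71 × (0.61 × 44) = 0.71 × 26.8400 = 19.0564
Higher: delay to age 7 (19.0564).

19.06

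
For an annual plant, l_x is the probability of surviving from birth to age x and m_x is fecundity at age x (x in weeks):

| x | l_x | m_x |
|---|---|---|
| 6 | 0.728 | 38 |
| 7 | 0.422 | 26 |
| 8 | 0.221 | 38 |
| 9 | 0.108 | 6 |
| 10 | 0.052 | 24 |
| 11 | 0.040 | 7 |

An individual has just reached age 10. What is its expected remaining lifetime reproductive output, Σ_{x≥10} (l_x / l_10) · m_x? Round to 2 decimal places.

29.38

l_10 = 0.052. Conditional survival from age 10 to x is l_x / l_10.
  x=10: (0.052/0.052) × 24 = 24.0000
  x=11: (0.040/0.052) × 7 = 5.3846
Sum = 24.0000 + 5.3846 = 29.3846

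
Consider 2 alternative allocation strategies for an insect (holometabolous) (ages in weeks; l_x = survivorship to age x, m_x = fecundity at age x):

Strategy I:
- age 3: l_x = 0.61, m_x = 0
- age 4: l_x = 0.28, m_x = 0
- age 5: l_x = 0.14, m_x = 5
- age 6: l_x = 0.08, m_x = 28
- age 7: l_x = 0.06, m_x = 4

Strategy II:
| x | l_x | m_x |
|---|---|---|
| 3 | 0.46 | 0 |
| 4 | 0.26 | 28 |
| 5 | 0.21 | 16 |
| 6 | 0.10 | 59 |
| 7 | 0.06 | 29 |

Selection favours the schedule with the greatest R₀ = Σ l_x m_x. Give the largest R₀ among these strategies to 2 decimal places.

Strategy I: R₀ = 0.61×0 + 0.28×0 + 0.14×5 + 0.08×28 + 0.06×4 = 3.1800
Strategy II: R₀ = 0.46×0 + 0.26×28 + 0.21×16 + 0.10×59 + 0.06×29 = 18.2800
Highest R₀: strategy II with 18.2800.

18.28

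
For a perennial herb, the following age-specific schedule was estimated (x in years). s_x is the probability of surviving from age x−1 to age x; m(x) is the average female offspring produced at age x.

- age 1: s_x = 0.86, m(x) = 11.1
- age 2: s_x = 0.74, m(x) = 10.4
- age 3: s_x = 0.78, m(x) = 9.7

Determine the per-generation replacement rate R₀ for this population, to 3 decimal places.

20.980

Survivorship from birth: l_x = s_1·s_2·…·s_x.
  l_1 = 0.86000
  l_2 = 0.63640
  l_3 = 0.49639
R₀ = Σ l_x m(x):
  age 1: 0.86000 × 11.1 = 9.5460
  age 2: 0.63640 × 10.4 = 6.6186
  age 3: 0.49639 × 9.7 = 4.8150
R₀ = 9.5460 + 6.6186 + 4.8150 = 20.9795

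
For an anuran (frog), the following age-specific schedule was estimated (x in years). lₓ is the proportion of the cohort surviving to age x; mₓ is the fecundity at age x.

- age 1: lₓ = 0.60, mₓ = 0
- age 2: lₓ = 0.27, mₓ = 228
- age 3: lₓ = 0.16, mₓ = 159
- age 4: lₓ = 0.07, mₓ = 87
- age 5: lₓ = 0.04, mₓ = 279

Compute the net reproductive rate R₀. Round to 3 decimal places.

R₀ = Σ lₓ mₓ:
  age 1: 0.60 × 0 = 0.0000
  age 2: 0.27 × 228 = 61.5600
  age 3: 0.16 × 159 = 25.4400
  age 4: 0.07 × 87 = 6.0900
  age 5: 0.04 × 279 = 11.1600
R₀ = 0.0000 + 61.5600 + 25.4400 + 6.0900 + 11.1600 = 104.2500

104.250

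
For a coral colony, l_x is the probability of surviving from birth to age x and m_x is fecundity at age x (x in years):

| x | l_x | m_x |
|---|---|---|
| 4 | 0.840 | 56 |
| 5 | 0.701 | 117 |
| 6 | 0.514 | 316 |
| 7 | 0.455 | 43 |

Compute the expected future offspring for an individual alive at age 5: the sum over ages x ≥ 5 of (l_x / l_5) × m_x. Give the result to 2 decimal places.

376.61

l_5 = 0.701. Conditional survival from age 5 to x is l_x / l_5.
  x=5: (0.701/0.701) × 117 = 117.0000
  x=6: (0.514/0.701) × 316 = 231.7033
  x=7: (0.455/0.701) × 43 = 27.9101
Sum = 117.0000 + 231.7033 + 27.9101 = 376.6134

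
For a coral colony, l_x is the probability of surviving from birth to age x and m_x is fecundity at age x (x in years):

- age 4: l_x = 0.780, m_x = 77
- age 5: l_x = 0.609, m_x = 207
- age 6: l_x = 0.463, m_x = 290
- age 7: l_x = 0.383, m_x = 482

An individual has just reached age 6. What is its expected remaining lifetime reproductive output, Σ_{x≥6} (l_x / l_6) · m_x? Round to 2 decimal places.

688.72

l_6 = 0.463. Conditional survival from age 6 to x is l_x / l_6.
  x=6: (0.463/0.463) × 290 = 290.0000
  x=7: (0.383/0.463) × 482 = 398.7171
Sum = 290.0000 + 398.7171 = 688.7171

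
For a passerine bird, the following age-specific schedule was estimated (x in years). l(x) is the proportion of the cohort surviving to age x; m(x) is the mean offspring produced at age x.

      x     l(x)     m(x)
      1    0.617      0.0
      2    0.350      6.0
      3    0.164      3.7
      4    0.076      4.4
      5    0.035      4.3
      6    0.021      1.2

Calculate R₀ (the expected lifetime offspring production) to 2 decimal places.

R₀ = Σ l(x) m(x):
  age 1: 0.617 × 0.0 = 0.0000
  age 2: 0.350 × 6.0 = 2.1000
  age 3: 0.164 × 3.7 = 0.6068
  age 4: 0.076 × 4.4 = 0.3344
  age 5: 0.035 × 4.3 = 0.1505
  age 6: 0.021 × 1.2 = 0.0252
R₀ = 0.0000 + 2.1000 + 0.6068 + 0.3344 + 0.1505 + 0.0252 = 3.2169

3.22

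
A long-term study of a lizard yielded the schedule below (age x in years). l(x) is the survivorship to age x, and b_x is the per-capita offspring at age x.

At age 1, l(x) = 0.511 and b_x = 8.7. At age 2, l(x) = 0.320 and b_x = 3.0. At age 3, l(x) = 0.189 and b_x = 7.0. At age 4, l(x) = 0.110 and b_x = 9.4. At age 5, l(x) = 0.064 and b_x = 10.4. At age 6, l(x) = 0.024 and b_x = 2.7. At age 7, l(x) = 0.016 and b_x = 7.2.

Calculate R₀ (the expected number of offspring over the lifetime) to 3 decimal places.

8.608

R₀ = Σ l(x) b_x:
  age 1: 0.511 × 8.7 = 4.4457
  age 2: 0.320 × 3.0 = 0.9600
  age 3: 0.189 × 7.0 = 1.3230
  age 4: 0.110 × 9.4 = 1.0340
  age 5: 0.064 × 10.4 = 0.6656
  age 6: 0.024 × 2.7 = 0.0648
  age 7: 0.016 × 7.2 = 0.1152
R₀ = 4.4457 + 0.9600 + 1.3230 + 1.0340 + 0.6656 + 0.0648 + 0.1152 = 8.6083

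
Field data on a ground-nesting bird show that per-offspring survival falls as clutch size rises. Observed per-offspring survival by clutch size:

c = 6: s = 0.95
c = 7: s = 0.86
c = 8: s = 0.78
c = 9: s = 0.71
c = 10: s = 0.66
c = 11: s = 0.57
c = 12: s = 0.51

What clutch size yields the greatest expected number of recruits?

10

Expected recruits = c × s(c):
  c=6: 6 × 0.95 = 5.700
  c=7: 7 × 0.86 = 6.020
  c=8: 8 × 0.78 = 6.240
  c=9: 9 × 0.71 = 6.390
  c=10: 10 × 0.66 = 6.600
  c=11: 11 × 0.57 = 6.270
  c=12: 12 × 0.51 = 6.120
Maximum at c = 10 (6.600 recruits).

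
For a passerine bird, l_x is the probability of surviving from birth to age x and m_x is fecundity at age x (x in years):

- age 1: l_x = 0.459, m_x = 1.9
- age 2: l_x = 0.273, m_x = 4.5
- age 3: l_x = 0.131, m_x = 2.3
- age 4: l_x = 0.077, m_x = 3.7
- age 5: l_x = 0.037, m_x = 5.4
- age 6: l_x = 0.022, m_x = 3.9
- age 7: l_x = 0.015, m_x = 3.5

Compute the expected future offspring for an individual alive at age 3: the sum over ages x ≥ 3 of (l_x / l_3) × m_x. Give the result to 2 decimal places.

7.06

l_3 = 0.131. Conditional survival from age 3 to x is l_x / l_3.
  x=3: (0.131/0.131) × 2.3 = 2.3000
  x=4: (0.077/0.131) × 3.7 = 2.1748
  x=5: (0.037/0.131) × 5.4 = 1.5252
  x=6: (0.022/0.131) × 3.9 = 0.6550
  x=7: (0.015/0.131) × 3.5 = 0.4008
Sum = 2.3000 + 2.1748 + 1.5252 + 0.6550 + 0.4008 = 7.0557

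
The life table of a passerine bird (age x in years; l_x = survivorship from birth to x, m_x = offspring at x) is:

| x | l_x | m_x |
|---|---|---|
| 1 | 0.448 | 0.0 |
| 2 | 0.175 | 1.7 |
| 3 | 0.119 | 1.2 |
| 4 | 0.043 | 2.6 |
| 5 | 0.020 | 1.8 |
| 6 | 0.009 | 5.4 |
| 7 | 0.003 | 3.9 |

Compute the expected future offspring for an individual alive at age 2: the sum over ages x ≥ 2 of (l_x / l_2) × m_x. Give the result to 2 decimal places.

3.71

l_2 = 0.175. Conditional survival from age 2 to x is l_x / l_2.
  x=2: (0.175/0.175) × 1.7 = 1.7000
  x=3: (0.119/0.175) × 1.2 = 0.8160
  x=4: (0.043/0.175) × 2.6 = 0.6389
  x=5: (0.020/0.175) × 1.8 = 0.2057
  x=6: (0.009/0.175) × 5.4 = 0.2777
  x=7: (0.003/0.175) × 3.9 = 0.0669
Sum = 1.7000 + 0.8160 + 0.6389 + 0.2057 + 0.2777 + 0.0669 = 3.7051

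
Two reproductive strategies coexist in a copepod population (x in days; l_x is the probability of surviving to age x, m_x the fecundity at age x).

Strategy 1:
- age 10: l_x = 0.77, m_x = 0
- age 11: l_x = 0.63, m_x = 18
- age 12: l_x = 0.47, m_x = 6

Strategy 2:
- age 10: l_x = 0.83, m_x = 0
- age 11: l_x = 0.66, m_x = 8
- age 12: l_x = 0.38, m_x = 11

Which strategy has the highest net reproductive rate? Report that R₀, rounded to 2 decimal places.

Strategy 1: R₀ = 0.77×0 + 0.63×18 + 0.47×6 = 14.1600
Strategy 2: R₀ = 0.83×0 + 0.66×8 + 0.38×11 = 9.4600
Highest R₀: strategy 1 with 14.1600.

14.16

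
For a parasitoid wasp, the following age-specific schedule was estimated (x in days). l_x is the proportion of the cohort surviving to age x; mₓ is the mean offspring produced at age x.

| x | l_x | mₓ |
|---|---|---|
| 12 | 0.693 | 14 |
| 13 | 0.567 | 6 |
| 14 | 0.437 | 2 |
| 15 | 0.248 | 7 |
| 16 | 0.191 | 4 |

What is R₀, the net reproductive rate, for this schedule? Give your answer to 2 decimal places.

R₀ = Σ l_x mₓ:
  age 12: 0.693 × 14 = 9.7020
  age 13: 0.567 × 6 = 3.4020
  age 14: 0.437 × 2 = 0.8740
  age 15: 0.248 × 7 = 1.7360
  age 16: 0.191 × 4 = 0.7640
R₀ = 9.7020 + 3.4020 + 0.8740 + 1.7360 + 0.7640 = 16.4780

16.48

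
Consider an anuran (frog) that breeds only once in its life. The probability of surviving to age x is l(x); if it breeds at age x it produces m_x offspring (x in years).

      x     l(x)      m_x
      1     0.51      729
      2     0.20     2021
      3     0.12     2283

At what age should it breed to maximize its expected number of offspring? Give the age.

2

Expected offspring if breeding at age x = l(x) × m_x:
  age 1: 0.51 × 729 = 371.790
  age 2: 0.20 × 2021 = 404.200
  age 3: 0.12 × 2283 = 273.960
Maximum at age 2 (404.200).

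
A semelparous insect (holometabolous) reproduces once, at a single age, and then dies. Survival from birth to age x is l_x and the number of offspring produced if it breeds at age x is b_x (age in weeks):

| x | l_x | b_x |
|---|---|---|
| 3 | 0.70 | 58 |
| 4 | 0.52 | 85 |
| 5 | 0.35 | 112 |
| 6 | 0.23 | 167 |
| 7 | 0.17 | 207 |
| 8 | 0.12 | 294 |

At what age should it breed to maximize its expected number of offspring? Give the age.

4

Expected offspring if breeding at age x = l_x × b_x:
  age 3: 0.70 × 58 = 40.600
  age 4: 0.52 × 85 = 44.200
  age 5: 0.35 × 112 = 39.200
  age 6: 0.23 × 167 = 38.410
  age 7: 0.17 × 207 = 35.190
  age 8: 0.12 × 294 = 35.280
Maximum at age 4 (44.200).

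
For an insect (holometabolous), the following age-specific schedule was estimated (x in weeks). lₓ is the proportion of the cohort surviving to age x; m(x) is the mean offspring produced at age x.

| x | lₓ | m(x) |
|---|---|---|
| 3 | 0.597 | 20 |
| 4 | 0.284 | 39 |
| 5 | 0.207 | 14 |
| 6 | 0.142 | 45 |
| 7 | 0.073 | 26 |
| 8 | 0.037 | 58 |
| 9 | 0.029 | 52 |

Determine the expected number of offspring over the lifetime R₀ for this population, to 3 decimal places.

37.856

R₀ = Σ lₓ m(x):
  age 3: 0.597 × 20 = 11.9400
  age 4: 0.284 × 39 = 11.0760
  age 5: 0.207 × 14 = 2.8980
  age 6: 0.142 × 45 = 6.3900
  age 7: 0.073 × 26 = 1.8980
  age 8: 0.037 × 58 = 2.1460
  age 9: 0.029 × 52 = 1.5080
R₀ = 11.9400 + 11.0760 + 2.8980 + 6.3900 + 1.8980 + 2.1460 + 1.5080 = 37.8560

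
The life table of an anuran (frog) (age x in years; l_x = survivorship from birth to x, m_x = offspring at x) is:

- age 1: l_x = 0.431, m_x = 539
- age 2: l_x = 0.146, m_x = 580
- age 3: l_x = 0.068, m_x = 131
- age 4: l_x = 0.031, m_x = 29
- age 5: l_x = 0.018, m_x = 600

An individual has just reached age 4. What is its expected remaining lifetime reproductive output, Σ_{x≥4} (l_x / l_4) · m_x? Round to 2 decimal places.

377.39

l_4 = 0.031. Conditional survival from age 4 to x is l_x / l_4.
  x=4: (0.031/0.031) × 29 = 29.0000
  x=5: (0.018/0.031) × 600 = 348.3871
Sum = 29.0000 + 348.3871 = 377.3871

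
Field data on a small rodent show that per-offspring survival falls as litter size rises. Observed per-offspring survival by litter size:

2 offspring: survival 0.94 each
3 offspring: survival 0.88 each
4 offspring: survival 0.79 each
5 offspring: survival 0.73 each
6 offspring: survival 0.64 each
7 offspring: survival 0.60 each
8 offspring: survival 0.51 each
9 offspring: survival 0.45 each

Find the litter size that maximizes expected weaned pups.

Expected weaned pups = c × s(c):
  c=2: 2 × 0.94 = 1.880
  c=3: 3 × 0.88 = 2.640
  c=4: 4 × 0.79 = 3.160
  c=5: 5 × 0.73 = 3.650
  c=6: 6 × 0.64 = 3.840
  c=7: 7 × 0.60 = 4.200
  c=8: 8 × 0.51 = 4.080
  c=9: 9 × 0.45 = 4.050
Maximum at c = 7 (4.200 weaned pups).

7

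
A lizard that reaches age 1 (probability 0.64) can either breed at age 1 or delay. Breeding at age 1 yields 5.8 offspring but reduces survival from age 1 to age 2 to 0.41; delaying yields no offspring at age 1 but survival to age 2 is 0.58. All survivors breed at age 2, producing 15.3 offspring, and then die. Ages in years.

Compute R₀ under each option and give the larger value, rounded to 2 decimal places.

7.73

breed at age 1: R₀ = 0.64 × (5.8 + 0.41 × 15.3) = 0.64 × 12.0730 = 7.7267
delay to age 2: R₀ = 0.64 × (0.58 × 15.3) = 0.64 × 8.8740 = 5.6794
Higher: breed at age 1 (7.7267).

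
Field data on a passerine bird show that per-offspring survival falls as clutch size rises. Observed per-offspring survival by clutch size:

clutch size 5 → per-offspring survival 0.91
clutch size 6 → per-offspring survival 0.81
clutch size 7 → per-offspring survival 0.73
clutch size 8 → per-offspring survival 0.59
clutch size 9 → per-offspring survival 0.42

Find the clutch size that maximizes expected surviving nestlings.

Expected surviving nestlings = c × s(c):
  c=5: 5 × 0.91 = 4.550
  c=6: 6 × 0.81 = 4.860
  c=7: 7 × 0.73 = 5.110
  c=8: 8 × 0.59 = 4.720
  c=9: 9 × 0.42 = 3.780
Maximum at c = 7 (5.110 surviving nestlings).

7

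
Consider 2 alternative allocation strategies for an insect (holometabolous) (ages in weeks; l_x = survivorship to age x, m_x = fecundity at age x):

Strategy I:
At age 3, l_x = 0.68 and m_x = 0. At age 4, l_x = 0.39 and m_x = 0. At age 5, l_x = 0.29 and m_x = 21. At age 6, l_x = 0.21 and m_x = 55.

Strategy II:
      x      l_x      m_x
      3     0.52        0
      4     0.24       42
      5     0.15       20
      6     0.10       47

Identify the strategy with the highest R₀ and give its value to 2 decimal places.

17.78

Strategy I: R₀ = 0.68×0 + 0.39×0 + 0.29×21 + 0.21×55 = 17.6400
Strategy II: R₀ = 0.52×0 + 0.24×42 + 0.15×20 + 0.10×47 = 17.7800
Highest R₀: strategy II with 17.7800.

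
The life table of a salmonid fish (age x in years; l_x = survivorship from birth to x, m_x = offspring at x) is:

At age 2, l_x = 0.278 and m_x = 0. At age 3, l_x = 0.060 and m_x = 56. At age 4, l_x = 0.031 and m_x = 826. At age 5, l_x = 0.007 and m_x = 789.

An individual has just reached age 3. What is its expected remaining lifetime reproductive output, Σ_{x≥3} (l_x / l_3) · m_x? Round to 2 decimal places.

574.82

l_3 = 0.060. Conditional survival from age 3 to x is l_x / l_3.
  x=3: (0.060/0.060) × 56 = 56.0000
  x=4: (0.031/0.060) × 826 = 426.7667
  x=5: (0.007/0.060) × 789 = 92.0500
Sum = 56.0000 + 426.7667 + 92.0500 = 574.8167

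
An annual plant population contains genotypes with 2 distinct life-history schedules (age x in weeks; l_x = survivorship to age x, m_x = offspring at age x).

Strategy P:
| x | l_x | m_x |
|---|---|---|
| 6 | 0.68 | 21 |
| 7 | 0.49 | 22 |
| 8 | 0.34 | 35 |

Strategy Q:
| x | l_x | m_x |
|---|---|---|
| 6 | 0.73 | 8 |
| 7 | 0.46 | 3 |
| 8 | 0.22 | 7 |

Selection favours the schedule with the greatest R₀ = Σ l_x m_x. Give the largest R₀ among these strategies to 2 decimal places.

Strategy P: R₀ = 0.68×21 + 0.49×22 + 0.34×35 = 36.9600
Strategy Q: R₀ = 0.73×8 + 0.46×3 + 0.22×7 = 8.7600
Highest R₀: strategy P with 36.9600.

36.96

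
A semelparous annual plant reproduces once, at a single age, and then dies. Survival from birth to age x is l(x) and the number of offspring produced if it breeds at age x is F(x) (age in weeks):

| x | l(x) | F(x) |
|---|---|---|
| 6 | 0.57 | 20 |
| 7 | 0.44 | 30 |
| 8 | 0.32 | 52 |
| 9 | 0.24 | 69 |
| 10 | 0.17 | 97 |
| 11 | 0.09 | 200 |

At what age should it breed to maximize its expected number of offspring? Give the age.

Expected offspring if breeding at age x = l(x) × F(x):
  age 6: 0.57 × 20 = 11.400
  age 7: 0.44 × 30 = 13.200
  age 8: 0.32 × 52 = 16.640
  age 9: 0.24 × 69 = 16.560
  age 10: 0.17 × 97 = 16.490
  age 11: 0.09 × 200 = 18.000
Maximum at age 11 (18.000).

11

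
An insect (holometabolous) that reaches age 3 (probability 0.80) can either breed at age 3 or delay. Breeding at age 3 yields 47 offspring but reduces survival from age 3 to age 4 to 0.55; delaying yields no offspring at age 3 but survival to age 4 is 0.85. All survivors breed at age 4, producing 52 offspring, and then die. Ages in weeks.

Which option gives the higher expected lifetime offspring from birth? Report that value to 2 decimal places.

60.48

breed at age 3: R₀ = 0.80 × (47 + 0.55 × 52) = 0.80 × 75.6000 = 60.4800
delay to age 4: R₀ = 0.80 × (0.85 × 52) = 0.80 × 44.2000 = 35.3600
Higher: breed at age 3 (60.4800).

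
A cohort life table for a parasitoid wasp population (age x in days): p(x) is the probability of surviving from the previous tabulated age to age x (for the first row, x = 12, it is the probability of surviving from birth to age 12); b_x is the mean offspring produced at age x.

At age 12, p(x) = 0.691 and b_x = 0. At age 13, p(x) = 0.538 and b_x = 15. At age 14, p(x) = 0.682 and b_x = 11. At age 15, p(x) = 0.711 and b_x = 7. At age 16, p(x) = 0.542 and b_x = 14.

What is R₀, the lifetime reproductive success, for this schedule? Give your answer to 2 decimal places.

Survivorship from birth: l_x = p_12·p_13·…·p_x.
  l_12 = 0.69100
  l_13 = 0.37176
  l_14 = 0.25354
  l_15 = 0.18027
  l_16 = 0.09770
R₀ = Σ l_x b_x:
  age 12: 0.69100 × 0 = 0.0000
  age 13: 0.37176 × 15 = 5.5764
  age 14: 0.25354 × 11 = 2.7889
  age 15: 0.18027 × 7 = 1.2619
  age 16: 0.09770 × 14 = 1.3678
R₀ = 0.0000 + 5.5764 + 2.7889 + 1.2619 + 1.3678 = 10.9950

11.00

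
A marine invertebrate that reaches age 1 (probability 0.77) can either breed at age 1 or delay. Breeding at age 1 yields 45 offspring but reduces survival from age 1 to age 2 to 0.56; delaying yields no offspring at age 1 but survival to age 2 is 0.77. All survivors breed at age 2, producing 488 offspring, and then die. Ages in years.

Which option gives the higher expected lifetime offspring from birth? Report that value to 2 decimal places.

breed at age 1: R₀ = 0.77 × (45 + 0.56 × 488) = 0.77 × 318.2800 = 245.0756
delay to age 2: R₀ = 0.77 × (0.77 × 488) = 0.77 × 375.7600 = 289.3352
Higher: delay to age 2 (289.3352).

289.34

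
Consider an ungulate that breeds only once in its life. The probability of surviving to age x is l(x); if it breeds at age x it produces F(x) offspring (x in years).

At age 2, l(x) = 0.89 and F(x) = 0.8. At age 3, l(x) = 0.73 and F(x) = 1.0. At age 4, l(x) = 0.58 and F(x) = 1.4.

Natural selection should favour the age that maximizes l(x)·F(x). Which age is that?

Expected offspring if breeding at age x = l(x) × F(x):
  age 2: 0.89 × 0.8 = 0.712
  age 3: 0.73 × 1.0 = 0.730
  age 4: 0.58 × 1.4 = 0.812
Maximum at age 4 (0.812).

4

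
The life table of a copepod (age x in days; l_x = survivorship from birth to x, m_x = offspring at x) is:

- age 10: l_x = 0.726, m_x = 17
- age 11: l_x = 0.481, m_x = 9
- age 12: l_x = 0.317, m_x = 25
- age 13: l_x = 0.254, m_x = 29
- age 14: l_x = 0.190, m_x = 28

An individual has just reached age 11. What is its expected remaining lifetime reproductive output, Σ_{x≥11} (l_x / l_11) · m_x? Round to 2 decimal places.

l_11 = 0.481. Conditional survival from age 11 to x is l_x / l_11.
  x=11: (0.481/0.481) × 9 = 9.0000
  x=12: (0.317/0.481) × 25 = 16.4761
  x=13: (0.254/0.481) × 29 = 15.3139
  x=14: (0.190/0.481) × 28 = 11.0603
Sum = 9.0000 + 16.4761 + 15.3139 + 11.0603 = 51.8503

51.85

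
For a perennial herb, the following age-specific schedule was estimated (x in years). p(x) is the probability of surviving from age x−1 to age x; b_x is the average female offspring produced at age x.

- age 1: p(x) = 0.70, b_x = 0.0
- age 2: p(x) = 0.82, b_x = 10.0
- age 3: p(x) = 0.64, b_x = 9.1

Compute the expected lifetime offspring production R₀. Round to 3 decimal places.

9.083

Survivorship from birth: l_x = p_1·p_2·…·p_x.
  l_1 = 0.70000
  l_2 = 0.57400
  l_3 = 0.36736
R₀ = Σ l_x b_x:
  age 1: 0.70000 × 0.0 = 0.0000
  age 2: 0.57400 × 10.0 = 5.7400
  age 3: 0.36736 × 9.1 = 3.3430
R₀ = 0.0000 + 5.7400 + 3.3430 = 9.0830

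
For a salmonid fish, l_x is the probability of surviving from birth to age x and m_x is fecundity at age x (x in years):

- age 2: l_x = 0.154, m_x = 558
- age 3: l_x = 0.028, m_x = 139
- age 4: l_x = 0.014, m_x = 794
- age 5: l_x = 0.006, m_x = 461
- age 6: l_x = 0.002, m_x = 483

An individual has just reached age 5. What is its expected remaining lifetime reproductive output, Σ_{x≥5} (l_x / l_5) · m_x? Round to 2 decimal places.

l_5 = 0.006. Conditional survival from age 5 to x is l_x / l_5.
  x=5: (0.006/0.006) × 461 = 461.0000
  x=6: (0.002/0.006) × 483 = 161.0000
Sum = 461.0000 + 161.0000 = 622.0000

622.00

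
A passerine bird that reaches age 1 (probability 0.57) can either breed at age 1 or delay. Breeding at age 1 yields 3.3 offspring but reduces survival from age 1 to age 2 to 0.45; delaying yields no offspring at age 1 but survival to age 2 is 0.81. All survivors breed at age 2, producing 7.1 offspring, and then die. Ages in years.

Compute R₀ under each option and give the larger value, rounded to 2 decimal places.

3.70

breed at age 1: R₀ = 0.57 × (3.3 + 0.45 × 7.1) = 0.57 × 6.4950 = 3.7021
delay to age 2: R₀ = 0.57 × (0.81 × 7.1) = 0.57 × 5.7510 = 3.2781
Higher: breed at age 1 (3.7021).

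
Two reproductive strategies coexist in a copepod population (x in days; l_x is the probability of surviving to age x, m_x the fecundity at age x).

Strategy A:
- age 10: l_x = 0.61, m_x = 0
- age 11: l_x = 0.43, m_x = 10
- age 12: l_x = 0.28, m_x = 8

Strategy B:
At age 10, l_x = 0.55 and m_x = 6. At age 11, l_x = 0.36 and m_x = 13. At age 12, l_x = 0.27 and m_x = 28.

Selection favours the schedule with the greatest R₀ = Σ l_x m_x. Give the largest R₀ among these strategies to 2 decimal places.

Strategy A: R₀ = 0.61×0 + 0.43×10 + 0.28×8 = 6.5400
Strategy B: R₀ = 0.55×6 + 0.36×13 + 0.27×28 = 15.5400
Highest R₀: strategy B with 15.5400.

15.54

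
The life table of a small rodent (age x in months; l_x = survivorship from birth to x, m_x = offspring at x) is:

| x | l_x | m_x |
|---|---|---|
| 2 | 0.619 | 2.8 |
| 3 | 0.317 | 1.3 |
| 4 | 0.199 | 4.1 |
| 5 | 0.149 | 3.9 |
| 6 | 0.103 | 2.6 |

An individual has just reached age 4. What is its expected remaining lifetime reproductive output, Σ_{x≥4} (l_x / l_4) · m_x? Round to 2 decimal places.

l_4 = 0.199. Conditional survival from age 4 to x is l_x / l_4.
  x=4: (0.199/0.199) × 4.1 = 4.1000
  x=5: (0.149/0.199) × 3.9 = 2.9201
  x=6: (0.103/0.199) × 2.6 = 1.3457
Sum = 4.1000 + 2.9201 + 1.3457 = 8.3658

8.37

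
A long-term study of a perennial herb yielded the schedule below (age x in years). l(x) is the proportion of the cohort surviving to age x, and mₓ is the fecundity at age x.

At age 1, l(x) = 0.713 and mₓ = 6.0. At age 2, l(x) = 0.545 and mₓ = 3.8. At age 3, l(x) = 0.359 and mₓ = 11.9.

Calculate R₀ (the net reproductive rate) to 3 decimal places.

R₀ = Σ l(x) mₓ:
  age 1: 0.713 × 6.0 = 4.2780
  age 2: 0.545 × 3.8 = 2.0710
  age 3: 0.359 × 11.9 = 4.2721
R₀ = 4.2780 + 2.0710 + 4.2721 = 10.6211

10.621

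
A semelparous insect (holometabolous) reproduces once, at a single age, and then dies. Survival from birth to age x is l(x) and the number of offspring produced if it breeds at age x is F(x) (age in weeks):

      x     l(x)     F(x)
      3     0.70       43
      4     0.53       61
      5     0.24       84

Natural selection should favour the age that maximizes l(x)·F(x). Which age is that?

Expected offspring if breeding at age x = l(x) × F(x):
  age 3: 0.70 × 43 = 30.100
  age 4: 0.53 × 61 = 32.330
  age 5: 0.24 × 84 = 20.160
Maximum at age 4 (32.330).

4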